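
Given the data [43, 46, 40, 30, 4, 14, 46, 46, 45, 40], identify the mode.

46

Step 1: Count the frequency of each value:
  4: appears 1 time(s)
  14: appears 1 time(s)
  30: appears 1 time(s)
  40: appears 2 time(s)
  43: appears 1 time(s)
  45: appears 1 time(s)
  46: appears 3 time(s)
Step 2: The value 46 appears most frequently (3 times).
Step 3: Mode = 46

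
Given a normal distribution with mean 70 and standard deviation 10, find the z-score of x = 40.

-3

Step 1: Recall the z-score formula: z = (x - mu) / sigma
Step 2: Substitute values: z = (40 - 70) / 10
Step 3: z = -30 / 10 = -3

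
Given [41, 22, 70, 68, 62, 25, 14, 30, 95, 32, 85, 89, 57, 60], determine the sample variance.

701.4945

Step 1: Compute the mean: (41 + 22 + 70 + 68 + 62 + 25 + 14 + 30 + 95 + 32 + 85 + 89 + 57 + 60) / 14 = 53.5714
Step 2: Compute squared deviations from the mean:
  (41 - 53.5714)^2 = 158.0408
  (22 - 53.5714)^2 = 996.7551
  (70 - 53.5714)^2 = 269.898
  (68 - 53.5714)^2 = 208.1837
  (62 - 53.5714)^2 = 71.0408
  (25 - 53.5714)^2 = 816.3265
  (14 - 53.5714)^2 = 1565.898
  (30 - 53.5714)^2 = 555.6122
  (95 - 53.5714)^2 = 1716.3265
  (32 - 53.5714)^2 = 465.3265
  (85 - 53.5714)^2 = 987.7551
  (89 - 53.5714)^2 = 1255.1837
  (57 - 53.5714)^2 = 11.7551
  (60 - 53.5714)^2 = 41.3265
Step 3: Sum of squared deviations = 9119.4286
Step 4: Sample variance = 9119.4286 / 13 = 701.4945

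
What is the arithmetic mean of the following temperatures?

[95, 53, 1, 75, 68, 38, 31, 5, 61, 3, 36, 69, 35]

43.8462

Step 1: Sum all values: 95 + 53 + 1 + 75 + 68 + 38 + 31 + 5 + 61 + 3 + 36 + 69 + 35 = 570
Step 2: Count the number of values: n = 13
Step 3: Mean = sum / n = 570 / 13 = 43.8462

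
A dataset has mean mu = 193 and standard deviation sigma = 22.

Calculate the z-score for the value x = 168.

-1.1364

Step 1: Recall the z-score formula: z = (x - mu) / sigma
Step 2: Substitute values: z = (168 - 193) / 22
Step 3: z = -25 / 22 = -1.1364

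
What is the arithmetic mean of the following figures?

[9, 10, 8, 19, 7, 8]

10.1667

Step 1: Sum all values: 9 + 10 + 8 + 19 + 7 + 8 = 61
Step 2: Count the number of values: n = 6
Step 3: Mean = sum / n = 61 / 6 = 10.1667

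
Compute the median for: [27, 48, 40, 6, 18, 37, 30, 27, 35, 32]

31

Step 1: Sort the data in ascending order: [6, 18, 27, 27, 30, 32, 35, 37, 40, 48]
Step 2: The number of values is n = 10.
Step 3: Since n is even, the median is the average of positions 5 and 6:
  Median = (30 + 32) / 2 = 31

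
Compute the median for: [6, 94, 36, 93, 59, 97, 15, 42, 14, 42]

42

Step 1: Sort the data in ascending order: [6, 14, 15, 36, 42, 42, 59, 93, 94, 97]
Step 2: The number of values is n = 10.
Step 3: Since n is even, the median is the average of positions 5 and 6:
  Median = (42 + 42) / 2 = 42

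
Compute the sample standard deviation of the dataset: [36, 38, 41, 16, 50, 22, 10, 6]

16.044

Step 1: Compute the mean: 27.375
Step 2: Sum of squared deviations from the mean: 1801.875
Step 3: Sample variance = 1801.875 / 7 = 257.4107
Step 4: Standard deviation = sqrt(257.4107) = 16.044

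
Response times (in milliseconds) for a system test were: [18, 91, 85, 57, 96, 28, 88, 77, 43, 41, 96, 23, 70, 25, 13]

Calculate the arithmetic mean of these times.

56.7333

Step 1: Sum all values: 18 + 91 + 85 + 57 + 96 + 28 + 88 + 77 + 43 + 41 + 96 + 23 + 70 + 25 + 13 = 851
Step 2: Count the number of values: n = 15
Step 3: Mean = sum / n = 851 / 15 = 56.7333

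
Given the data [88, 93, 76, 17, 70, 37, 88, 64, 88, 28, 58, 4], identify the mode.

88

Step 1: Count the frequency of each value:
  4: appears 1 time(s)
  17: appears 1 time(s)
  28: appears 1 time(s)
  37: appears 1 time(s)
  58: appears 1 time(s)
  64: appears 1 time(s)
  70: appears 1 time(s)
  76: appears 1 time(s)
  88: appears 3 time(s)
  93: appears 1 time(s)
Step 2: The value 88 appears most frequently (3 times).
Step 3: Mode = 88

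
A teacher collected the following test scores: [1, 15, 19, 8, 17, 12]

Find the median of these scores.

13.5

Step 1: Sort the data in ascending order: [1, 8, 12, 15, 17, 19]
Step 2: The number of values is n = 6.
Step 3: Since n is even, the median is the average of positions 3 and 4:
  Median = (12 + 15) / 2 = 13.5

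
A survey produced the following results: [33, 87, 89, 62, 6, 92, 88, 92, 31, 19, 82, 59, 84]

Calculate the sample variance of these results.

957.0897

Step 1: Compute the mean: (33 + 87 + 89 + 62 + 6 + 92 + 88 + 92 + 31 + 19 + 82 + 59 + 84) / 13 = 63.3846
Step 2: Compute squared deviations from the mean:
  (33 - 63.3846)^2 = 923.2249
  (87 - 63.3846)^2 = 557.6864
  (89 - 63.3846)^2 = 656.1479
  (62 - 63.3846)^2 = 1.9172
  (6 - 63.3846)^2 = 3292.9941
  (92 - 63.3846)^2 = 818.8402
  (88 - 63.3846)^2 = 605.9172
  (92 - 63.3846)^2 = 818.8402
  (31 - 63.3846)^2 = 1048.7633
  (19 - 63.3846)^2 = 1969.9941
  (82 - 63.3846)^2 = 346.5325
  (59 - 63.3846)^2 = 19.2249
  (84 - 63.3846)^2 = 424.9941
Step 3: Sum of squared deviations = 11485.0769
Step 4: Sample variance = 11485.0769 / 12 = 957.0897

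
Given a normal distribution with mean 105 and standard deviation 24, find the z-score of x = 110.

0.2083

Step 1: Recall the z-score formula: z = (x - mu) / sigma
Step 2: Substitute values: z = (110 - 105) / 24
Step 3: z = 5 / 24 = 0.2083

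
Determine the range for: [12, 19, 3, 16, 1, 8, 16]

18

Step 1: Identify the maximum value: max = 19
Step 2: Identify the minimum value: min = 1
Step 3: Range = max - min = 19 - 1 = 18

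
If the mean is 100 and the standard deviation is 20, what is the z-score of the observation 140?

2

Step 1: Recall the z-score formula: z = (x - mu) / sigma
Step 2: Substitute values: z = (140 - 100) / 20
Step 3: z = 40 / 20 = 2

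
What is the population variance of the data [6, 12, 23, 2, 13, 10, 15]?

38.5306

Step 1: Compute the mean: (6 + 12 + 23 + 2 + 13 + 10 + 15) / 7 = 11.5714
Step 2: Compute squared deviations from the mean:
  (6 - 11.5714)^2 = 31.0408
  (12 - 11.5714)^2 = 0.1837
  (23 - 11.5714)^2 = 130.6122
  (2 - 11.5714)^2 = 91.6122
  (13 - 11.5714)^2 = 2.0408
  (10 - 11.5714)^2 = 2.4694
  (15 - 11.5714)^2 = 11.7551
Step 3: Sum of squared deviations = 269.7143
Step 4: Population variance = 269.7143 / 7 = 38.5306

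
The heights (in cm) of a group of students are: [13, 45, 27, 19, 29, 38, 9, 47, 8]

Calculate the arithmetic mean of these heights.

26.1111

Step 1: Sum all values: 13 + 45 + 27 + 19 + 29 + 38 + 9 + 47 + 8 = 235
Step 2: Count the number of values: n = 9
Step 3: Mean = sum / n = 235 / 9 = 26.1111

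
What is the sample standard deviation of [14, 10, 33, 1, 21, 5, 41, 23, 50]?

16.6057

Step 1: Compute the mean: 22
Step 2: Sum of squared deviations from the mean: 2206
Step 3: Sample variance = 2206 / 8 = 275.75
Step 4: Standard deviation = sqrt(275.75) = 16.6057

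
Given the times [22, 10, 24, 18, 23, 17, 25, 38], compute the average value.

22.125

Step 1: Sum all values: 22 + 10 + 24 + 18 + 23 + 17 + 25 + 38 = 177
Step 2: Count the number of values: n = 8
Step 3: Mean = sum / n = 177 / 8 = 22.125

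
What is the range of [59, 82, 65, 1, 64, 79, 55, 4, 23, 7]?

81

Step 1: Identify the maximum value: max = 82
Step 2: Identify the minimum value: min = 1
Step 3: Range = max - min = 82 - 1 = 81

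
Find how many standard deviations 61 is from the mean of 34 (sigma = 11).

2.4545

Step 1: Recall the z-score formula: z = (x - mu) / sigma
Step 2: Substitute values: z = (61 - 34) / 11
Step 3: z = 27 / 11 = 2.4545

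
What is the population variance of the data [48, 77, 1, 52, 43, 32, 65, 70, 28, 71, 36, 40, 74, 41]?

427.102

Step 1: Compute the mean: (48 + 77 + 1 + 52 + 43 + 32 + 65 + 70 + 28 + 71 + 36 + 40 + 74 + 41) / 14 = 48.4286
Step 2: Compute squared deviations from the mean:
  (48 - 48.4286)^2 = 0.1837
  (77 - 48.4286)^2 = 816.3265
  (1 - 48.4286)^2 = 2249.4694
  (52 - 48.4286)^2 = 12.7551
  (43 - 48.4286)^2 = 29.4694
  (32 - 48.4286)^2 = 269.898
  (65 - 48.4286)^2 = 274.6122
  (70 - 48.4286)^2 = 465.3265
  (28 - 48.4286)^2 = 417.3265
  (71 - 48.4286)^2 = 509.4694
  (36 - 48.4286)^2 = 154.4694
  (40 - 48.4286)^2 = 71.0408
  (74 - 48.4286)^2 = 653.898
  (41 - 48.4286)^2 = 55.1837
Step 3: Sum of squared deviations = 5979.4286
Step 4: Population variance = 5979.4286 / 14 = 427.102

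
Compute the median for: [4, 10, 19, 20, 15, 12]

13.5

Step 1: Sort the data in ascending order: [4, 10, 12, 15, 19, 20]
Step 2: The number of values is n = 6.
Step 3: Since n is even, the median is the average of positions 3 and 4:
  Median = (12 + 15) / 2 = 13.5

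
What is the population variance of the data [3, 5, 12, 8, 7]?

9.2

Step 1: Compute the mean: (3 + 5 + 12 + 8 + 7) / 5 = 7
Step 2: Compute squared deviations from the mean:
  (3 - 7)^2 = 16
  (5 - 7)^2 = 4
  (12 - 7)^2 = 25
  (8 - 7)^2 = 1
  (7 - 7)^2 = 0
Step 3: Sum of squared deviations = 46
Step 4: Population variance = 46 / 5 = 9.2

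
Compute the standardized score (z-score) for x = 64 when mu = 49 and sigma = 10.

1.5

Step 1: Recall the z-score formula: z = (x - mu) / sigma
Step 2: Substitute values: z = (64 - 49) / 10
Step 3: z = 15 / 10 = 1.5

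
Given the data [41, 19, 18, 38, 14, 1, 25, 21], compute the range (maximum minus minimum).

40

Step 1: Identify the maximum value: max = 41
Step 2: Identify the minimum value: min = 1
Step 3: Range = max - min = 41 - 1 = 40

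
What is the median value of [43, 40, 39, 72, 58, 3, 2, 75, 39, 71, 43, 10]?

41.5

Step 1: Sort the data in ascending order: [2, 3, 10, 39, 39, 40, 43, 43, 58, 71, 72, 75]
Step 2: The number of values is n = 12.
Step 3: Since n is even, the median is the average of positions 6 and 7:
  Median = (40 + 43) / 2 = 41.5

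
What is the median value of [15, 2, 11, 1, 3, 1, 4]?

3

Step 1: Sort the data in ascending order: [1, 1, 2, 3, 4, 11, 15]
Step 2: The number of values is n = 7.
Step 3: Since n is odd, the median is the middle value at position 4: 3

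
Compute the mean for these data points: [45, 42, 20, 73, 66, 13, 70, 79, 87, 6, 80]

52.8182

Step 1: Sum all values: 45 + 42 + 20 + 73 + 66 + 13 + 70 + 79 + 87 + 6 + 80 = 581
Step 2: Count the number of values: n = 11
Step 3: Mean = sum / n = 581 / 11 = 52.8182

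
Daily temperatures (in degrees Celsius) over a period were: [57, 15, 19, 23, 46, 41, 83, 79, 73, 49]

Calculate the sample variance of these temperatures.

610.9444

Step 1: Compute the mean: (57 + 15 + 19 + 23 + 46 + 41 + 83 + 79 + 73 + 49) / 10 = 48.5
Step 2: Compute squared deviations from the mean:
  (57 - 48.5)^2 = 72.25
  (15 - 48.5)^2 = 1122.25
  (19 - 48.5)^2 = 870.25
  (23 - 48.5)^2 = 650.25
  (46 - 48.5)^2 = 6.25
  (41 - 48.5)^2 = 56.25
  (83 - 48.5)^2 = 1190.25
  (79 - 48.5)^2 = 930.25
  (73 - 48.5)^2 = 600.25
  (49 - 48.5)^2 = 0.25
Step 3: Sum of squared deviations = 5498.5
Step 4: Sample variance = 5498.5 / 9 = 610.9444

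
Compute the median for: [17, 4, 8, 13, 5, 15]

10.5

Step 1: Sort the data in ascending order: [4, 5, 8, 13, 15, 17]
Step 2: The number of values is n = 6.
Step 3: Since n is even, the median is the average of positions 3 and 4:
  Median = (8 + 13) / 2 = 10.5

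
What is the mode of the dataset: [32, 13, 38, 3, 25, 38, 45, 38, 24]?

38

Step 1: Count the frequency of each value:
  3: appears 1 time(s)
  13: appears 1 time(s)
  24: appears 1 time(s)
  25: appears 1 time(s)
  32: appears 1 time(s)
  38: appears 3 time(s)
  45: appears 1 time(s)
Step 2: The value 38 appears most frequently (3 times).
Step 3: Mode = 38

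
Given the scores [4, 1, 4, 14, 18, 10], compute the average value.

8.5

Step 1: Sum all values: 4 + 1 + 4 + 14 + 18 + 10 = 51
Step 2: Count the number of values: n = 6
Step 3: Mean = sum / n = 51 / 6 = 8.5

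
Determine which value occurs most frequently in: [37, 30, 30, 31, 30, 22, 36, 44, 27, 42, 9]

30

Step 1: Count the frequency of each value:
  9: appears 1 time(s)
  22: appears 1 time(s)
  27: appears 1 time(s)
  30: appears 3 time(s)
  31: appears 1 time(s)
  36: appears 1 time(s)
  37: appears 1 time(s)
  42: appears 1 time(s)
  44: appears 1 time(s)
Step 2: The value 30 appears most frequently (3 times).
Step 3: Mode = 30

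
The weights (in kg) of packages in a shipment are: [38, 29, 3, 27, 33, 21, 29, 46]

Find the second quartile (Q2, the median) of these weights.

29

Step 1: Sort the data: [3, 21, 27, 29, 29, 33, 38, 46]
Step 2: n = 8
Step 3: Q2 is the median. Since n is even, it is the average of the values at positions 4 and 5:
  Q2 = (29 + 29) / 2 = 29
Step 4: Q2 = 29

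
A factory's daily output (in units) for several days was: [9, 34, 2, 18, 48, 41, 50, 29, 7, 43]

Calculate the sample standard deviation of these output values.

17.9286

Step 1: Compute the mean: 28.1
Step 2: Sum of squared deviations from the mean: 2892.9
Step 3: Sample variance = 2892.9 / 9 = 321.4333
Step 4: Standard deviation = sqrt(321.4333) = 17.9286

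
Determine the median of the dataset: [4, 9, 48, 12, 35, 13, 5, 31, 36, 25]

19

Step 1: Sort the data in ascending order: [4, 5, 9, 12, 13, 25, 31, 35, 36, 48]
Step 2: The number of values is n = 10.
Step 3: Since n is even, the median is the average of positions 5 and 6:
  Median = (13 + 25) / 2 = 19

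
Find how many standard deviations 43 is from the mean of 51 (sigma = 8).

-1

Step 1: Recall the z-score formula: z = (x - mu) / sigma
Step 2: Substitute values: z = (43 - 51) / 8
Step 3: z = -8 / 8 = -1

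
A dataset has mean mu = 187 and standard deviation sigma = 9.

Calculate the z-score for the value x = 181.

-0.6667

Step 1: Recall the z-score formula: z = (x - mu) / sigma
Step 2: Substitute values: z = (181 - 187) / 9
Step 3: z = -6 / 9 = -0.6667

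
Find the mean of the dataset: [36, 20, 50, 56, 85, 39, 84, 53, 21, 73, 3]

47.2727

Step 1: Sum all values: 36 + 20 + 50 + 56 + 85 + 39 + 84 + 53 + 21 + 73 + 3 = 520
Step 2: Count the number of values: n = 11
Step 3: Mean = sum / n = 520 / 11 = 47.2727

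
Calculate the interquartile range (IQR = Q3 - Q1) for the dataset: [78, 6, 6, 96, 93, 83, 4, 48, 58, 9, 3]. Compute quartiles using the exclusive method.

77

Step 1: Sort the data: [3, 4, 6, 6, 9, 48, 58, 78, 83, 93, 96]
Step 2: n = 11
Step 3: Using the exclusive quartile method:
  Q1 = 6
  Q2 (median) = 48
  Q3 = 83
  IQR = Q3 - Q1 = 83 - 6 = 77
Step 4: IQR = 77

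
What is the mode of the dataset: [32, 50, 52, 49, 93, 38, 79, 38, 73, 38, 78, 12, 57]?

38

Step 1: Count the frequency of each value:
  12: appears 1 time(s)
  32: appears 1 time(s)
  38: appears 3 time(s)
  49: appears 1 time(s)
  50: appears 1 time(s)
  52: appears 1 time(s)
  57: appears 1 time(s)
  73: appears 1 time(s)
  78: appears 1 time(s)
  79: appears 1 time(s)
  93: appears 1 time(s)
Step 2: The value 38 appears most frequently (3 times).
Step 3: Mode = 38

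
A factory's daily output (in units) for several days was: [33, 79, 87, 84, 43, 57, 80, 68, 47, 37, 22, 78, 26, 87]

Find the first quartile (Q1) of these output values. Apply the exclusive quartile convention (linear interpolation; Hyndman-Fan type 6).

36

Step 1: Sort the data: [22, 26, 33, 37, 43, 47, 57, 68, 78, 79, 80, 84, 87, 87]
Step 2: n = 14
Step 3: Using the exclusive quartile method:
  Q1 = 36
  Q2 (median) = 62.5
  Q3 = 81
  IQR = Q3 - Q1 = 81 - 36 = 45
Step 4: Q1 = 36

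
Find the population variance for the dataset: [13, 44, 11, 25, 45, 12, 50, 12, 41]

248.0988

Step 1: Compute the mean: (13 + 44 + 11 + 25 + 45 + 12 + 50 + 12 + 41) / 9 = 28.1111
Step 2: Compute squared deviations from the mean:
  (13 - 28.1111)^2 = 228.3457
  (44 - 28.1111)^2 = 252.4568
  (11 - 28.1111)^2 = 292.7901
  (25 - 28.1111)^2 = 9.679
  (45 - 28.1111)^2 = 285.2346
  (12 - 28.1111)^2 = 259.5679
  (50 - 28.1111)^2 = 479.1235
  (12 - 28.1111)^2 = 259.5679
  (41 - 28.1111)^2 = 166.1235
Step 3: Sum of squared deviations = 2232.8889
Step 4: Population variance = 2232.8889 / 9 = 248.0988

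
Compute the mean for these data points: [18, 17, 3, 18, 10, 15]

13.5

Step 1: Sum all values: 18 + 17 + 3 + 18 + 10 + 15 = 81
Step 2: Count the number of values: n = 6
Step 3: Mean = sum / n = 81 / 6 = 13.5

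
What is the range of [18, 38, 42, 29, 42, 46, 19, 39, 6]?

40

Step 1: Identify the maximum value: max = 46
Step 2: Identify the minimum value: min = 6
Step 3: Range = max - min = 46 - 6 = 40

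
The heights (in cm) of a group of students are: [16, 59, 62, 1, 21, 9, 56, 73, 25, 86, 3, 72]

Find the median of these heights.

40.5

Step 1: Sort the data in ascending order: [1, 3, 9, 16, 21, 25, 56, 59, 62, 72, 73, 86]
Step 2: The number of values is n = 12.
Step 3: Since n is even, the median is the average of positions 6 and 7:
  Median = (25 + 56) / 2 = 40.5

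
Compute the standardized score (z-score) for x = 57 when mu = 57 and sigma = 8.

0

Step 1: Recall the z-score formula: z = (x - mu) / sigma
Step 2: Substitute values: z = (57 - 57) / 8
Step 3: z = 0 / 8 = 0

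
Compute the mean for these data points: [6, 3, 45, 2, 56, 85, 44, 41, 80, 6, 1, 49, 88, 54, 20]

38.6667

Step 1: Sum all values: 6 + 3 + 45 + 2 + 56 + 85 + 44 + 41 + 80 + 6 + 1 + 49 + 88 + 54 + 20 = 580
Step 2: Count the number of values: n = 15
Step 3: Mean = sum / n = 580 / 15 = 38.6667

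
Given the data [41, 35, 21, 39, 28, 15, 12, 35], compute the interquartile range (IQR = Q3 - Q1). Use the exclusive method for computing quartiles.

21.5

Step 1: Sort the data: [12, 15, 21, 28, 35, 35, 39, 41]
Step 2: n = 8
Step 3: Using the exclusive quartile method:
  Q1 = 16.5
  Q2 (median) = 31.5
  Q3 = 38
  IQR = Q3 - Q1 = 38 - 16.5 = 21.5
Step 4: IQR = 21.5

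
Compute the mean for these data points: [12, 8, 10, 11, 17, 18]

12.6667

Step 1: Sum all values: 12 + 8 + 10 + 11 + 17 + 18 = 76
Step 2: Count the number of values: n = 6
Step 3: Mean = sum / n = 76 / 6 = 12.6667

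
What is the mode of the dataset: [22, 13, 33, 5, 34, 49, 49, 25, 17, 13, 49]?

49

Step 1: Count the frequency of each value:
  5: appears 1 time(s)
  13: appears 2 time(s)
  17: appears 1 time(s)
  22: appears 1 time(s)
  25: appears 1 time(s)
  33: appears 1 time(s)
  34: appears 1 time(s)
  49: appears 3 time(s)
Step 2: The value 49 appears most frequently (3 times).
Step 3: Mode = 49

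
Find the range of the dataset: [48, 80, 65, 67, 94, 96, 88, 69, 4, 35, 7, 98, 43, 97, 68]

94

Step 1: Identify the maximum value: max = 98
Step 2: Identify the minimum value: min = 4
Step 3: Range = max - min = 98 - 4 = 94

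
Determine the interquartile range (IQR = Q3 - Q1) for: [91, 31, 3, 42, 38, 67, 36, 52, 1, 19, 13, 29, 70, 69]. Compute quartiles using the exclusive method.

50

Step 1: Sort the data: [1, 3, 13, 19, 29, 31, 36, 38, 42, 52, 67, 69, 70, 91]
Step 2: n = 14
Step 3: Using the exclusive quartile method:
  Q1 = 17.5
  Q2 (median) = 37
  Q3 = 67.5
  IQR = Q3 - Q1 = 67.5 - 17.5 = 50
Step 4: IQR = 50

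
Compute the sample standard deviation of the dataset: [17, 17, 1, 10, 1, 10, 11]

6.5792

Step 1: Compute the mean: 9.5714
Step 2: Sum of squared deviations from the mean: 259.7143
Step 3: Sample variance = 259.7143 / 6 = 43.2857
Step 4: Standard deviation = sqrt(43.2857) = 6.5792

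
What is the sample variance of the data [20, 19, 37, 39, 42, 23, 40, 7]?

164.5536

Step 1: Compute the mean: (20 + 19 + 37 + 39 + 42 + 23 + 40 + 7) / 8 = 28.375
Step 2: Compute squared deviations from the mean:
  (20 - 28.375)^2 = 70.1406
  (19 - 28.375)^2 = 87.8906
  (37 - 28.375)^2 = 74.3906
  (39 - 28.375)^2 = 112.8906
  (42 - 28.375)^2 = 185.6406
  (23 - 28.375)^2 = 28.8906
  (40 - 28.375)^2 = 135.1406
  (7 - 28.375)^2 = 456.8906
Step 3: Sum of squared deviations = 1151.875
Step 4: Sample variance = 1151.875 / 7 = 164.5536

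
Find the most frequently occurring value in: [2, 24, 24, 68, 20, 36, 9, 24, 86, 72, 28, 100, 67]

24

Step 1: Count the frequency of each value:
  2: appears 1 time(s)
  9: appears 1 time(s)
  20: appears 1 time(s)
  24: appears 3 time(s)
  28: appears 1 time(s)
  36: appears 1 time(s)
  67: appears 1 time(s)
  68: appears 1 time(s)
  72: appears 1 time(s)
  86: appears 1 time(s)
  100: appears 1 time(s)
Step 2: The value 24 appears most frequently (3 times).
Step 3: Mode = 24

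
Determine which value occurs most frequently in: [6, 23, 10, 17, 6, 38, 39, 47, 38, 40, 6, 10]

6

Step 1: Count the frequency of each value:
  6: appears 3 time(s)
  10: appears 2 time(s)
  17: appears 1 time(s)
  23: appears 1 time(s)
  38: appears 2 time(s)
  39: appears 1 time(s)
  40: appears 1 time(s)
  47: appears 1 time(s)
Step 2: The value 6 appears most frequently (3 times).
Step 3: Mode = 6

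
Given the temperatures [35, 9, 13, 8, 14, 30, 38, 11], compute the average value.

19.75

Step 1: Sum all values: 35 + 9 + 13 + 8 + 14 + 30 + 38 + 11 = 158
Step 2: Count the number of values: n = 8
Step 3: Mean = sum / n = 158 / 8 = 19.75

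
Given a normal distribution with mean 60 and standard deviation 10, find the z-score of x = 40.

-2

Step 1: Recall the z-score formula: z = (x - mu) / sigma
Step 2: Substitute values: z = (40 - 60) / 10
Step 3: z = -20 / 10 = -2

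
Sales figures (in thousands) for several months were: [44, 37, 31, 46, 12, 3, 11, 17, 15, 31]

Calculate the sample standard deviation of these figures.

15.0189

Step 1: Compute the mean: 24.7
Step 2: Sum of squared deviations from the mean: 2030.1
Step 3: Sample variance = 2030.1 / 9 = 225.5667
Step 4: Standard deviation = sqrt(225.5667) = 15.0189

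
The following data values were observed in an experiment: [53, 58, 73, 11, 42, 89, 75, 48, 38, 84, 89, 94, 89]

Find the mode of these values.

89

Step 1: Count the frequency of each value:
  11: appears 1 time(s)
  38: appears 1 time(s)
  42: appears 1 time(s)
  48: appears 1 time(s)
  53: appears 1 time(s)
  58: appears 1 time(s)
  73: appears 1 time(s)
  75: appears 1 time(s)
  84: appears 1 time(s)
  89: appears 3 time(s)
  94: appears 1 time(s)
Step 2: The value 89 appears most frequently (3 times).
Step 3: Mode = 89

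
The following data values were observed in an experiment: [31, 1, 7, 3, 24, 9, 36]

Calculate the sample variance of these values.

202.1429

Step 1: Compute the mean: (31 + 1 + 7 + 3 + 24 + 9 + 36) / 7 = 15.8571
Step 2: Compute squared deviations from the mean:
  (31 - 15.8571)^2 = 229.3061
  (1 - 15.8571)^2 = 220.7347
  (7 - 15.8571)^2 = 78.449
  (3 - 15.8571)^2 = 165.3061
  (24 - 15.8571)^2 = 66.3061
  (9 - 15.8571)^2 = 47.0204
  (36 - 15.8571)^2 = 405.7347
Step 3: Sum of squared deviations = 1212.8571
Step 4: Sample variance = 1212.8571 / 6 = 202.1429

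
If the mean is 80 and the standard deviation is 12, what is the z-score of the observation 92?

1

Step 1: Recall the z-score formula: z = (x - mu) / sigma
Step 2: Substitute values: z = (92 - 80) / 12
Step 3: z = 12 / 12 = 1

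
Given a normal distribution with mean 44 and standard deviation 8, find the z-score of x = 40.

-0.5

Step 1: Recall the z-score formula: z = (x - mu) / sigma
Step 2: Substitute values: z = (40 - 44) / 8
Step 3: z = -4 / 8 = -0.5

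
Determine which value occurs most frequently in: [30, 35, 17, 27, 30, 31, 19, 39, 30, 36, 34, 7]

30

Step 1: Count the frequency of each value:
  7: appears 1 time(s)
  17: appears 1 time(s)
  19: appears 1 time(s)
  27: appears 1 time(s)
  30: appears 3 time(s)
  31: appears 1 time(s)
  34: appears 1 time(s)
  35: appears 1 time(s)
  36: appears 1 time(s)
  39: appears 1 time(s)
Step 2: The value 30 appears most frequently (3 times).
Step 3: Mode = 30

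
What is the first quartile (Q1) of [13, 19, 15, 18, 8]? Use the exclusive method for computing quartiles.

10.5

Step 1: Sort the data: [8, 13, 15, 18, 19]
Step 2: n = 5
Step 3: Using the exclusive quartile method:
  Q1 = 10.5
  Q2 (median) = 15
  Q3 = 18.5
  IQR = Q3 - Q1 = 18.5 - 10.5 = 8
Step 4: Q1 = 10.5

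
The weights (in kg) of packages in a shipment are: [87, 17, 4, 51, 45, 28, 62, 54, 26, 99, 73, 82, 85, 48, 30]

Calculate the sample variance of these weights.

806.4952

Step 1: Compute the mean: (87 + 17 + 4 + 51 + 45 + 28 + 62 + 54 + 26 + 99 + 73 + 82 + 85 + 48 + 30) / 15 = 52.7333
Step 2: Compute squared deviations from the mean:
  (87 - 52.7333)^2 = 1174.2044
  (17 - 52.7333)^2 = 1276.8711
  (4 - 52.7333)^2 = 2374.9378
  (51 - 52.7333)^2 = 3.0044
  (45 - 52.7333)^2 = 59.8044
  (28 - 52.7333)^2 = 611.7378
  (62 - 52.7333)^2 = 85.8711
  (54 - 52.7333)^2 = 1.6044
  (26 - 52.7333)^2 = 714.6711
  (99 - 52.7333)^2 = 2140.6044
  (73 - 52.7333)^2 = 410.7378
  (82 - 52.7333)^2 = 856.5378
  (85 - 52.7333)^2 = 1041.1378
  (48 - 52.7333)^2 = 22.4044
  (30 - 52.7333)^2 = 516.8044
Step 3: Sum of squared deviations = 11290.9333
Step 4: Sample variance = 11290.9333 / 14 = 806.4952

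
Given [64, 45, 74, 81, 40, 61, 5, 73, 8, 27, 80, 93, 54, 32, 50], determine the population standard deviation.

25.5913

Step 1: Compute the mean: 52.4667
Step 2: Sum of squared deviations from the mean: 9823.7333
Step 3: Population variance = 9823.7333 / 15 = 654.9156
Step 4: Standard deviation = sqrt(654.9156) = 25.5913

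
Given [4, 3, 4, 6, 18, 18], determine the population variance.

42.8056

Step 1: Compute the mean: (4 + 3 + 4 + 6 + 18 + 18) / 6 = 8.8333
Step 2: Compute squared deviations from the mean:
  (4 - 8.8333)^2 = 23.3611
  (3 - 8.8333)^2 = 34.0278
  (4 - 8.8333)^2 = 23.3611
  (6 - 8.8333)^2 = 8.0278
  (18 - 8.8333)^2 = 84.0278
  (18 - 8.8333)^2 = 84.0278
Step 3: Sum of squared deviations = 256.8333
Step 4: Population variance = 256.8333 / 6 = 42.8056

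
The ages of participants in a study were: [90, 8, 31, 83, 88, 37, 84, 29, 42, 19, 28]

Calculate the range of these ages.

82

Step 1: Identify the maximum value: max = 90
Step 2: Identify the minimum value: min = 8
Step 3: Range = max - min = 90 - 8 = 82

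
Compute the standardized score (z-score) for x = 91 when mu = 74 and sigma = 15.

1.1333

Step 1: Recall the z-score formula: z = (x - mu) / sigma
Step 2: Substitute values: z = (91 - 74) / 15
Step 3: z = 17 / 15 = 1.1333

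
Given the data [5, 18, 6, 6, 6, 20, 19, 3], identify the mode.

6

Step 1: Count the frequency of each value:
  3: appears 1 time(s)
  5: appears 1 time(s)
  6: appears 3 time(s)
  18: appears 1 time(s)
  19: appears 1 time(s)
  20: appears 1 time(s)
Step 2: The value 6 appears most frequently (3 times).
Step 3: Mode = 6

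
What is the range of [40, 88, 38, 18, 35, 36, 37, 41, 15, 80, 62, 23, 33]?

73

Step 1: Identify the maximum value: max = 88
Step 2: Identify the minimum value: min = 15
Step 3: Range = max - min = 88 - 15 = 73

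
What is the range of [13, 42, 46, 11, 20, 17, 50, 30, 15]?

39

Step 1: Identify the maximum value: max = 50
Step 2: Identify the minimum value: min = 11
Step 3: Range = max - min = 50 - 11 = 39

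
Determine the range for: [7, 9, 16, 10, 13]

9

Step 1: Identify the maximum value: max = 16
Step 2: Identify the minimum value: min = 7
Step 3: Range = max - min = 16 - 7 = 9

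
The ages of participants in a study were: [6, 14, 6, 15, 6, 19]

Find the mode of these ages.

6

Step 1: Count the frequency of each value:
  6: appears 3 time(s)
  14: appears 1 time(s)
  15: appears 1 time(s)
  19: appears 1 time(s)
Step 2: The value 6 appears most frequently (3 times).
Step 3: Mode = 6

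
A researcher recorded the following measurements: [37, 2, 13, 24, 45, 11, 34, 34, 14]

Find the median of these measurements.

24

Step 1: Sort the data in ascending order: [2, 11, 13, 14, 24, 34, 34, 37, 45]
Step 2: The number of values is n = 9.
Step 3: Since n is odd, the median is the middle value at position 5: 24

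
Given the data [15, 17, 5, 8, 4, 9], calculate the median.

8.5

Step 1: Sort the data in ascending order: [4, 5, 8, 9, 15, 17]
Step 2: The number of values is n = 6.
Step 3: Since n is even, the median is the average of positions 3 and 4:
  Median = (8 + 9) / 2 = 8.5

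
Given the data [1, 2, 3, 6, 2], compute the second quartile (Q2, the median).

2

Step 1: Sort the data: [1, 2, 2, 3, 6]
Step 2: n = 5
Step 3: Q2 is the median. Since n is odd, it is the middle value at position 3: 2
Step 4: Q2 = 2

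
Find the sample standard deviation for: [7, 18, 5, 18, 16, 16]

5.785

Step 1: Compute the mean: 13.3333
Step 2: Sum of squared deviations from the mean: 167.3333
Step 3: Sample variance = 167.3333 / 5 = 33.4667
Step 4: Standard deviation = sqrt(33.4667) = 5.785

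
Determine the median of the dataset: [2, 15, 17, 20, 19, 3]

16

Step 1: Sort the data in ascending order: [2, 3, 15, 17, 19, 20]
Step 2: The number of values is n = 6.
Step 3: Since n is even, the median is the average of positions 3 and 4:
  Median = (15 + 17) / 2 = 16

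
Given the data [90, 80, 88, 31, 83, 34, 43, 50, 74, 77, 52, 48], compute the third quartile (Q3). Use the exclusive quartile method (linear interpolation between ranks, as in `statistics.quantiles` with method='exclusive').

82.25

Step 1: Sort the data: [31, 34, 43, 48, 50, 52, 74, 77, 80, 83, 88, 90]
Step 2: n = 12
Step 3: Using the exclusive quartile method:
  Q1 = 44.25
  Q2 (median) = 63
  Q3 = 82.25
  IQR = Q3 - Q1 = 82.25 - 44.25 = 38
Step 4: Q3 = 82.25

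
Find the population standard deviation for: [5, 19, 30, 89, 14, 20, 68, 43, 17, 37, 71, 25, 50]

24.4654

Step 1: Compute the mean: 37.5385
Step 2: Sum of squared deviations from the mean: 7781.2308
Step 3: Population variance = 7781.2308 / 13 = 598.5562
Step 4: Standard deviation = sqrt(598.5562) = 24.4654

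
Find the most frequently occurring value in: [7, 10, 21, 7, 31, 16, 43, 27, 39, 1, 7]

7

Step 1: Count the frequency of each value:
  1: appears 1 time(s)
  7: appears 3 time(s)
  10: appears 1 time(s)
  16: appears 1 time(s)
  21: appears 1 time(s)
  27: appears 1 time(s)
  31: appears 1 time(s)
  39: appears 1 time(s)
  43: appears 1 time(s)
Step 2: The value 7 appears most frequently (3 times).
Step 3: Mode = 7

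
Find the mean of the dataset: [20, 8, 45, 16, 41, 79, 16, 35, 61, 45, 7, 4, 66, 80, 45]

37.8667

Step 1: Sum all values: 20 + 8 + 45 + 16 + 41 + 79 + 16 + 35 + 61 + 45 + 7 + 4 + 66 + 80 + 45 = 568
Step 2: Count the number of values: n = 15
Step 3: Mean = sum / n = 568 / 15 = 37.8667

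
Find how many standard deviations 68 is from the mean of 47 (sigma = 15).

1.4

Step 1: Recall the z-score formula: z = (x - mu) / sigma
Step 2: Substitute values: z = (68 - 47) / 15
Step 3: z = 21 / 15 = 1.4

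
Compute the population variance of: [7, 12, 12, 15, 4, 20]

26.8889

Step 1: Compute the mean: (7 + 12 + 12 + 15 + 4 + 20) / 6 = 11.6667
Step 2: Compute squared deviations from the mean:
  (7 - 11.6667)^2 = 21.7778
  (12 - 11.6667)^2 = 0.1111
  (12 - 11.6667)^2 = 0.1111
  (15 - 11.6667)^2 = 11.1111
  (4 - 11.6667)^2 = 58.7778
  (20 - 11.6667)^2 = 69.4444
Step 3: Sum of squared deviations = 161.3333
Step 4: Population variance = 161.3333 / 6 = 26.8889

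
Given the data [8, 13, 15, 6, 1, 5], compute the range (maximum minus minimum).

14

Step 1: Identify the maximum value: max = 15
Step 2: Identify the minimum value: min = 1
Step 3: Range = max - min = 15 - 1 = 14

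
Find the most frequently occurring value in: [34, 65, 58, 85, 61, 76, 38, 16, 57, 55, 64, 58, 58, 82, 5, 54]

58

Step 1: Count the frequency of each value:
  5: appears 1 time(s)
  16: appears 1 time(s)
  34: appears 1 time(s)
  38: appears 1 time(s)
  54: appears 1 time(s)
  55: appears 1 time(s)
  57: appears 1 time(s)
  58: appears 3 time(s)
  61: appears 1 time(s)
  64: appears 1 time(s)
  65: appears 1 time(s)
  76: appears 1 time(s)
  82: appears 1 time(s)
  85: appears 1 time(s)
Step 2: The value 58 appears most frequently (3 times).
Step 3: Mode = 58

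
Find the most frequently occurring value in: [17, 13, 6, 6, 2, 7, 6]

6

Step 1: Count the frequency of each value:
  2: appears 1 time(s)
  6: appears 3 time(s)
  7: appears 1 time(s)
  13: appears 1 time(s)
  17: appears 1 time(s)
Step 2: The value 6 appears most frequently (3 times).
Step 3: Mode = 6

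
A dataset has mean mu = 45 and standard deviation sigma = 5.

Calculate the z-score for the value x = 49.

0.8

Step 1: Recall the z-score formula: z = (x - mu) / sigma
Step 2: Substitute values: z = (49 - 45) / 5
Step 3: z = 4 / 5 = 0.8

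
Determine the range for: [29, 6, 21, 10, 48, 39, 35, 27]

42

Step 1: Identify the maximum value: max = 48
Step 2: Identify the minimum value: min = 6
Step 3: Range = max - min = 48 - 6 = 42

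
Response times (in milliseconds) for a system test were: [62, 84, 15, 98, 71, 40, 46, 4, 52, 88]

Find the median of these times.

57

Step 1: Sort the data in ascending order: [4, 15, 40, 46, 52, 62, 71, 84, 88, 98]
Step 2: The number of values is n = 10.
Step 3: Since n is even, the median is the average of positions 5 and 6:
  Median = (52 + 62) / 2 = 57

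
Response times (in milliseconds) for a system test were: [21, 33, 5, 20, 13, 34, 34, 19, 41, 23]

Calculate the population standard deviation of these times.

10.4981

Step 1: Compute the mean: 24.3
Step 2: Sum of squared deviations from the mean: 1102.1
Step 3: Population variance = 1102.1 / 10 = 110.21
Step 4: Standard deviation = sqrt(110.21) = 10.4981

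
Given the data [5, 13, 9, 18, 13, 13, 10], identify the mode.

13

Step 1: Count the frequency of each value:
  5: appears 1 time(s)
  9: appears 1 time(s)
  10: appears 1 time(s)
  13: appears 3 time(s)
  18: appears 1 time(s)
Step 2: The value 13 appears most frequently (3 times).
Step 3: Mode = 13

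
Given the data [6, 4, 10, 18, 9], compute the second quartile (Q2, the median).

9

Step 1: Sort the data: [4, 6, 9, 10, 18]
Step 2: n = 5
Step 3: Q2 is the median. Since n is odd, it is the middle value at position 3: 9
Step 4: Q2 = 9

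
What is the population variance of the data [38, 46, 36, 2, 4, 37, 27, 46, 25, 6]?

262.21

Step 1: Compute the mean: (38 + 46 + 36 + 2 + 4 + 37 + 27 + 46 + 25 + 6) / 10 = 26.7
Step 2: Compute squared deviations from the mean:
  (38 - 26.7)^2 = 127.69
  (46 - 26.7)^2 = 372.49
  (36 - 26.7)^2 = 86.49
  (2 - 26.7)^2 = 610.09
  (4 - 26.7)^2 = 515.29
  (37 - 26.7)^2 = 106.09
  (27 - 26.7)^2 = 0.09
  (46 - 26.7)^2 = 372.49
  (25 - 26.7)^2 = 2.89
  (6 - 26.7)^2 = 428.49
Step 3: Sum of squared deviations = 2622.1
Step 4: Population variance = 2622.1 / 10 = 262.21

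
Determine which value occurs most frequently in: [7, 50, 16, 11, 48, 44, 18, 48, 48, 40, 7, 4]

48

Step 1: Count the frequency of each value:
  4: appears 1 time(s)
  7: appears 2 time(s)
  11: appears 1 time(s)
  16: appears 1 time(s)
  18: appears 1 time(s)
  40: appears 1 time(s)
  44: appears 1 time(s)
  48: appears 3 time(s)
  50: appears 1 time(s)
Step 2: The value 48 appears most frequently (3 times).
Step 3: Mode = 48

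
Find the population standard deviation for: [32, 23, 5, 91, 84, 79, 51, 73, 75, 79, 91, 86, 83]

27.2866

Step 1: Compute the mean: 65.5385
Step 2: Sum of squared deviations from the mean: 9679.2308
Step 3: Population variance = 9679.2308 / 13 = 744.5562
Step 4: Standard deviation = sqrt(744.5562) = 27.2866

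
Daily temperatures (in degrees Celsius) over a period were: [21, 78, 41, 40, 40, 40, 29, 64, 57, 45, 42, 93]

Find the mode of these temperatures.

40

Step 1: Count the frequency of each value:
  21: appears 1 time(s)
  29: appears 1 time(s)
  40: appears 3 time(s)
  41: appears 1 time(s)
  42: appears 1 time(s)
  45: appears 1 time(s)
  57: appears 1 time(s)
  64: appears 1 time(s)
  78: appears 1 time(s)
  93: appears 1 time(s)
Step 2: The value 40 appears most frequently (3 times).
Step 3: Mode = 40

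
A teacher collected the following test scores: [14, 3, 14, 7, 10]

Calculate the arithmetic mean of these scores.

9.6

Step 1: Sum all values: 14 + 3 + 14 + 7 + 10 = 48
Step 2: Count the number of values: n = 5
Step 3: Mean = sum / n = 48 / 5 = 9.6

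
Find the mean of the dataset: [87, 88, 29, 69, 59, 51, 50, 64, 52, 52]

60.1

Step 1: Sum all values: 87 + 88 + 29 + 69 + 59 + 51 + 50 + 64 + 52 + 52 = 601
Step 2: Count the number of values: n = 10
Step 3: Mean = sum / n = 601 / 10 = 60.1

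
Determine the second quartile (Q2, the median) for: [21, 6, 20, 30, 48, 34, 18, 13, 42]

21

Step 1: Sort the data: [6, 13, 18, 20, 21, 30, 34, 42, 48]
Step 2: n = 9
Step 3: Q2 is the median. Since n is odd, it is the middle value at position 5: 21
Step 4: Q2 = 21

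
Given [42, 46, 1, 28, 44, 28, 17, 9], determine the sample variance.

282.4107

Step 1: Compute the mean: (42 + 46 + 1 + 28 + 44 + 28 + 17 + 9) / 8 = 26.875
Step 2: Compute squared deviations from the mean:
  (42 - 26.875)^2 = 228.7656
  (46 - 26.875)^2 = 365.7656
  (1 - 26.875)^2 = 669.5156
  (28 - 26.875)^2 = 1.2656
  (44 - 26.875)^2 = 293.2656
  (28 - 26.875)^2 = 1.2656
  (17 - 26.875)^2 = 97.5156
  (9 - 26.875)^2 = 319.5156
Step 3: Sum of squared deviations = 1976.875
Step 4: Sample variance = 1976.875 / 7 = 282.4107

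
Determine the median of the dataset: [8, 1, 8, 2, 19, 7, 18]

8

Step 1: Sort the data in ascending order: [1, 2, 7, 8, 8, 18, 19]
Step 2: The number of values is n = 7.
Step 3: Since n is odd, the median is the middle value at position 4: 8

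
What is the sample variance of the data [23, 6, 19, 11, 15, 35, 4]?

114.8095

Step 1: Compute the mean: (23 + 6 + 19 + 11 + 15 + 35 + 4) / 7 = 16.1429
Step 2: Compute squared deviations from the mean:
  (23 - 16.1429)^2 = 47.0204
  (6 - 16.1429)^2 = 102.8776
  (19 - 16.1429)^2 = 8.1633
  (11 - 16.1429)^2 = 26.449
  (15 - 16.1429)^2 = 1.3061
  (35 - 16.1429)^2 = 355.5918
  (4 - 16.1429)^2 = 147.449
Step 3: Sum of squared deviations = 688.8571
Step 4: Sample variance = 688.8571 / 6 = 114.8095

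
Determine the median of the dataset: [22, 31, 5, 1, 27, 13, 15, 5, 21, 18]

16.5

Step 1: Sort the data in ascending order: [1, 5, 5, 13, 15, 18, 21, 22, 27, 31]
Step 2: The number of values is n = 10.
Step 3: Since n is even, the median is the average of positions 5 and 6:
  Median = (15 + 18) / 2 = 16.5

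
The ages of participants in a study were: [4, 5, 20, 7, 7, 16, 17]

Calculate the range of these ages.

16

Step 1: Identify the maximum value: max = 20
Step 2: Identify the minimum value: min = 4
Step 3: Range = max - min = 20 - 4 = 16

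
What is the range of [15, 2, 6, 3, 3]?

13

Step 1: Identify the maximum value: max = 15
Step 2: Identify the minimum value: min = 2
Step 3: Range = max - min = 15 - 2 = 13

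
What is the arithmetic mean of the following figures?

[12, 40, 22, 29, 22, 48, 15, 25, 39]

28

Step 1: Sum all values: 12 + 40 + 22 + 29 + 22 + 48 + 15 + 25 + 39 = 252
Step 2: Count the number of values: n = 9
Step 3: Mean = sum / n = 252 / 9 = 28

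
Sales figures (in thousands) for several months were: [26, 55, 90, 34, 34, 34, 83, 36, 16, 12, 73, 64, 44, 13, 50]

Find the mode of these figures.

34

Step 1: Count the frequency of each value:
  12: appears 1 time(s)
  13: appears 1 time(s)
  16: appears 1 time(s)
  26: appears 1 time(s)
  34: appears 3 time(s)
  36: appears 1 time(s)
  44: appears 1 time(s)
  50: appears 1 time(s)
  55: appears 1 time(s)
  64: appears 1 time(s)
  73: appears 1 time(s)
  83: appears 1 time(s)
  90: appears 1 time(s)
Step 2: The value 34 appears most frequently (3 times).
Step 3: Mode = 34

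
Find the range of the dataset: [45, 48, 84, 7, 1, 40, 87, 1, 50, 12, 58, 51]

86

Step 1: Identify the maximum value: max = 87
Step 2: Identify the minimum value: min = 1
Step 3: Range = max - min = 87 - 1 = 86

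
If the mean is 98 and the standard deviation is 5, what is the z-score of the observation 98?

0

Step 1: Recall the z-score formula: z = (x - mu) / sigma
Step 2: Substitute values: z = (98 - 98) / 5
Step 3: z = 0 / 5 = 0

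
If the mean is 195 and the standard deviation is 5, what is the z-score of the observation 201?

1.2

Step 1: Recall the z-score formula: z = (x - mu) / sigma
Step 2: Substitute values: z = (201 - 195) / 5
Step 3: z = 6 / 5 = 1.2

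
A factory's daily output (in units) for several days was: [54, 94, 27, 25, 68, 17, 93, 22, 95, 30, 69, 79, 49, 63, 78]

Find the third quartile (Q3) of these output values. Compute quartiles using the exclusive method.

79

Step 1: Sort the data: [17, 22, 25, 27, 30, 49, 54, 63, 68, 69, 78, 79, 93, 94, 95]
Step 2: n = 15
Step 3: Using the exclusive quartile method:
  Q1 = 27
  Q2 (median) = 63
  Q3 = 79
  IQR = Q3 - Q1 = 79 - 27 = 52
Step 4: Q3 = 79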